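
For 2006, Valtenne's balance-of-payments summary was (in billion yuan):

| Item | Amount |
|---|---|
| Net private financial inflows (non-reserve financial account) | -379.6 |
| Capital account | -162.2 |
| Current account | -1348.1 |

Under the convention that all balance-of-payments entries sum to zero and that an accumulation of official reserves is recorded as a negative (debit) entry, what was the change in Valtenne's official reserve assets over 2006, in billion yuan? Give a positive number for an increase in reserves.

-1889.9

Official reserve transactions balance = -((-1348.1) + (-162.2) + (-379.6)) = 1889.9
An accumulation of reserves is recorded as a debit (negative entry), so the change in the stock of reserves is the negative of that balance.
Change in official reserves = -(1889.9) = -1889.9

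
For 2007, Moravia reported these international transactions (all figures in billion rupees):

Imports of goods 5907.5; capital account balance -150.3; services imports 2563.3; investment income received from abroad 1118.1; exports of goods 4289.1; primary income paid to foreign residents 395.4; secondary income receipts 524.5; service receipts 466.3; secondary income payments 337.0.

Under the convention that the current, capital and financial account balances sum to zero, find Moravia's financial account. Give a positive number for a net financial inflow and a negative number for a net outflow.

Goods balance = 4289.1 - 5907.5 = -1618.4
Services balance = 466.3 - 2563.3 = -2097.0
Trade balance (goods + services) = -1618.4 + (-2097.0) = -3715.4
Net primary income = 1118.1 - 395.4 = 722.7
Net secondary income = 524.5 - 337.0 = 187.5
Current account = -3715.4 + 722.7 + 187.5 = -2805.2
Financial account = -(-2805.2 + (-150.3)) = 2955.5

2955.5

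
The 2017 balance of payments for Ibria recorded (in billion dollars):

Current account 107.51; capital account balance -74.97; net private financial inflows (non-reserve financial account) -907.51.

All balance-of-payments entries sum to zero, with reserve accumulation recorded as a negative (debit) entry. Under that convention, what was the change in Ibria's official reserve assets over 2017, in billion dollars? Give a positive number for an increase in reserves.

Official reserve transactions balance = -(107.51 + (-74.97) + (-907.51)) = 874.97
An accumulation of reserves is recorded as a debit (negative entry), so the change in the stock of reserves is the negative of that balance.
Change in official reserves = -(874.97) = -874.97

-874.97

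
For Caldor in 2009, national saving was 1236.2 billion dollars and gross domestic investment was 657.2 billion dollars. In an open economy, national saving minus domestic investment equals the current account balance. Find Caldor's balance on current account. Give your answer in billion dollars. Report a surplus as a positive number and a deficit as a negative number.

579.0

CA = S - I = 1236.2 - 657.2 = 579.0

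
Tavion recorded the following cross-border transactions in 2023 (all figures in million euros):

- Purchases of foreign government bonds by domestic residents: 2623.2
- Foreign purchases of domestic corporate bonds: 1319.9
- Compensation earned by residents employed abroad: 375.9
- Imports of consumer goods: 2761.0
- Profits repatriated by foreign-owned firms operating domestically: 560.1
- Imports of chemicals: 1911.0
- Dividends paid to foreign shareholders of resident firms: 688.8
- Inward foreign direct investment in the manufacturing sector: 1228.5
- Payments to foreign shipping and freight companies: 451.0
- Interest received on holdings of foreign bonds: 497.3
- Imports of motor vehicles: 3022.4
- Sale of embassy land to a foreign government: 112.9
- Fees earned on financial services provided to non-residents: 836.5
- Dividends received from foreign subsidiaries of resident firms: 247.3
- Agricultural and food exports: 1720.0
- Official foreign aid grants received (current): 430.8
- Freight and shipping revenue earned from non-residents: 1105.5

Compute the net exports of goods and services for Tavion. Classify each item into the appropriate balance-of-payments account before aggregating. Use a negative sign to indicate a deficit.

Goods: -3022.4 - 1911.0 - 2761.0 + 1720.0 = -5974.4
Services: -451.0 + 1105.5 + 836.5 = 1491.0
Trade balance = -5974.4 + 1491.0 = -4483.4
(Excluded from the trade balance — financial account: purchases of foreign government bonds by domestic residents 2623.2, foreign purchases of domestic corporate bonds 1319.9, inward foreign direct investment in the manufacturing sector 1228.5; primary income: compensation earned by residents employed abroad 375.9, profits repatriated by foreign-owned firms operating domestically 560.1, dividends paid to foreign shareholders of resident firms 688.8, interest received on holdings of foreign bonds 497.3, dividends received from foreign subsidiaries of resident firms 247.3; capital account: sale of embassy land to a foreign government 112.9; secondary income: official foreign aid grants received (current) 430.8.)

-4483.4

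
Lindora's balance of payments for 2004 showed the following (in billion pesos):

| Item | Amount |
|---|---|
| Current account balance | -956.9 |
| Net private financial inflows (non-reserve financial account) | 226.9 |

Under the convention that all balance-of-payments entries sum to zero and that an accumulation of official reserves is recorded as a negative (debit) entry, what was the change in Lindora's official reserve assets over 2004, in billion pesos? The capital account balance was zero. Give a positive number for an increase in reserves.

Official reserve transactions balance = -((-956.9) + 226.9) = 730.0
An accumulation of reserves is recorded as a debit (negative entry), so the change in the stock of reserves is the negative of that balance.
Change in official reserves = -(730.0) = -730.0

-730.0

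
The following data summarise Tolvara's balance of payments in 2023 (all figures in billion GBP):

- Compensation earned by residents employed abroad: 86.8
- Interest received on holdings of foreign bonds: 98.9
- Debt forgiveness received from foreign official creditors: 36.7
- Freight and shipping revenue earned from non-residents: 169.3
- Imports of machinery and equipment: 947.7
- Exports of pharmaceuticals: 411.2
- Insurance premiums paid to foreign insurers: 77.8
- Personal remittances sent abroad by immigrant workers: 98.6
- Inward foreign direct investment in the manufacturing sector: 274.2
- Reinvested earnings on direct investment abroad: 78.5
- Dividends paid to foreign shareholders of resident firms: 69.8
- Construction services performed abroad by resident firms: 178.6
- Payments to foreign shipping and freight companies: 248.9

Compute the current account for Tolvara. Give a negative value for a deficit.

-419.5

Goods: -947.7 + 411.2 = -536.5
Services: -248.9 + 169.3 + 178.6 - 77.8 = 21.2
Primary income: 86.8 - 69.8 + 78.5 + 98.9 = 194.4
Secondary income: -98.6
Current account = (-536.5) + 21.2 + 194.4 + (-98.6) = -419.5
(Excluded from the current account — capital account: debt forgiveness received from foreign official creditors 36.7; financial account: inward foreign direct investment in the manufacturing sector 274.2.)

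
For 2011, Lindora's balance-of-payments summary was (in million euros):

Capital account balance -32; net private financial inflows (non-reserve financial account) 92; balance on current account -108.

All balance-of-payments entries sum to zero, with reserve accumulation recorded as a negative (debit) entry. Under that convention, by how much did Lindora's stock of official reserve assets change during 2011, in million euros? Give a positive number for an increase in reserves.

-48

Official reserve transactions balance = -((-108) + (-32) + 92) = 48
An accumulation of reserves is recorded as a debit (negative entry), so the change in the stock of reserves is the negative of that balance.
Change in official reserves = -(48) = -48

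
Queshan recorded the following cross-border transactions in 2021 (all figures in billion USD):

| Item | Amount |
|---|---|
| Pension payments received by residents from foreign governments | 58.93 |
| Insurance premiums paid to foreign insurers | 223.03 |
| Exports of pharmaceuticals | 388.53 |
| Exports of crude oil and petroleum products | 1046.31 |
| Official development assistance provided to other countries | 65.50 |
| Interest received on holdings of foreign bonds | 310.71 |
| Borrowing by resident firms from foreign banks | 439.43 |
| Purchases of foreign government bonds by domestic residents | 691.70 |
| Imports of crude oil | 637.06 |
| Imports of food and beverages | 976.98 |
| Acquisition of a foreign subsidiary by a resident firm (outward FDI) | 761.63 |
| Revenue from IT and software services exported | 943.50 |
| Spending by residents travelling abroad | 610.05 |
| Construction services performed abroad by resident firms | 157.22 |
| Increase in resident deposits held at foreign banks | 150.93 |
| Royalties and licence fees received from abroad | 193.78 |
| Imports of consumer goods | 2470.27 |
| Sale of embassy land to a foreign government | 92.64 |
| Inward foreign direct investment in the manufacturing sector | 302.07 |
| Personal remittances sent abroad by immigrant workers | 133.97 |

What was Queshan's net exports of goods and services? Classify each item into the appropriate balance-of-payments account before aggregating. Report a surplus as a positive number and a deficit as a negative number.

Goods: 1046.31 - 976.98 - 2470.27 - 637.06 + 388.53 = -2649.47
Services: 157.22 - 610.05 + 943.50 + 193.78 - 223.03 = 461.42
Trade balance = -2649.47 + 461.42 = -2188.05
(Excluded from the trade balance — secondary income: pension payments received by residents from foreign governments 58.93, official development assistance provided to other countries 65.50, personal remittances sent abroad by immigrant workers 133.97; primary income: interest received on holdings of foreign bonds 310.71; financial account: borrowing by resident firms from foreign banks 439.43, purchases of foreign government bonds by domestic residents 691.70, acquisition of a foreign subsidiary by a resident firm (outward FDI) 761.63, increase in resident deposits held at foreign banks 150.93, inward foreign direct investment in the manufacturing sector 302.07; capital account: sale of embassy land to a foreign government 92.64.)

-2188.05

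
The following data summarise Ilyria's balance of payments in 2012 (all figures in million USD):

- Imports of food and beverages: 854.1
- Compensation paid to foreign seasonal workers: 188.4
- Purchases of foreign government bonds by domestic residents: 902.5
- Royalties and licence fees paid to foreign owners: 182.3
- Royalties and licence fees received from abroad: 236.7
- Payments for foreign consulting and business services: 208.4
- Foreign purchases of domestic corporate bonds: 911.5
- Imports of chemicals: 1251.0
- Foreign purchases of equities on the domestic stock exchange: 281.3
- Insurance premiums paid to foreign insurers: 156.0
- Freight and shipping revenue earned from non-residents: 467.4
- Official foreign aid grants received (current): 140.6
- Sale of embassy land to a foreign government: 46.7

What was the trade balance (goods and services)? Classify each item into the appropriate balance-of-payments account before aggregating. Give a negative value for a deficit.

Goods: -1251.0 - 854.1 = -2105.1
Services: 236.7 - 208.4 - 156.0 + 467.4 - 182.3 = 157.4
Trade balance = -2105.1 + 157.4 = -1947.7
(Excluded from the trade balance — primary income: compensation paid to foreign seasonal workers 188.4; financial account: purchases of foreign government bonds by domestic residents 902.5, foreign purchases of domestic corporate bonds 911.5, foreign purchases of equities on the domestic stock exchange 281.3; secondary income: official foreign aid grants received (current) 140.6; capital account: sale of embassy land to a foreign government 46.7.)

-1947.7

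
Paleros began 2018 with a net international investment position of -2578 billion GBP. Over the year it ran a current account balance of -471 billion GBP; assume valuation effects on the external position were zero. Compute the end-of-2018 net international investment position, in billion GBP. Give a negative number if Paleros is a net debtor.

With no valuation effects, change in NIIP = current account = -471
End-of-year NIIP = -2578 + (-471) = -3049

-3049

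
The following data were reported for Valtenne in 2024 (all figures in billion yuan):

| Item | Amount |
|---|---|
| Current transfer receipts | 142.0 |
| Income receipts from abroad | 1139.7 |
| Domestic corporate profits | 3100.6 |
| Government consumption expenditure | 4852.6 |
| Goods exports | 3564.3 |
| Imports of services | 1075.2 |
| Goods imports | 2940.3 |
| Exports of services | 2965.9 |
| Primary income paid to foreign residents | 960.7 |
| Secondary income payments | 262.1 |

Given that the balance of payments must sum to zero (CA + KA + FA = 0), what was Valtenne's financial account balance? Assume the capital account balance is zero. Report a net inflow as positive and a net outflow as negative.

-2573.6

Goods balance = 3564.3 - 2940.3 = 624.0
Services balance = 2965.9 - 1075.2 = 1890.7
Trade balance (goods + services) = 624.0 + 1890.7 = 2514.7
Net primary income = 1139.7 - 960.7 = 179.0
Net secondary income = 142.0 - 262.1 = -120.1
Current account = 2514.7 + 179.0 + (-120.1) = 2573.6
Financial account = -(2573.6) = -2573.6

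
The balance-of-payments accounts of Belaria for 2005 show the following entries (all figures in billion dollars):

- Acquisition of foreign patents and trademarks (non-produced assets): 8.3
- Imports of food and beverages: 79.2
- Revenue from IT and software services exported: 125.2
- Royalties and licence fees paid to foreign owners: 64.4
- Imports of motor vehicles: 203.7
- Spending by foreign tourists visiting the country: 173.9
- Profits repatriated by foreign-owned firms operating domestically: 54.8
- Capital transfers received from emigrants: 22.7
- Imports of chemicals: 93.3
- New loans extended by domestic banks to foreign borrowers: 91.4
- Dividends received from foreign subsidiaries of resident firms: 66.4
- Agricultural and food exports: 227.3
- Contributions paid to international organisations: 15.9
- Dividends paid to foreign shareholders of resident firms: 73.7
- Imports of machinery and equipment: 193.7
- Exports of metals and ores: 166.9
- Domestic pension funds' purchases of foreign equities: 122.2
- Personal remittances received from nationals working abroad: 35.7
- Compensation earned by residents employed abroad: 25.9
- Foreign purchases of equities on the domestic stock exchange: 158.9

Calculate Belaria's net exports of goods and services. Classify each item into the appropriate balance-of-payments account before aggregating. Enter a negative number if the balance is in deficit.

Goods: -79.2 - 203.7 + 227.3 - 93.3 + 166.9 - 193.7 = -175.7
Services: -64.4 + 173.9 + 125.2 = 234.7
Trade balance = -175.7 + 234.7 = 59.0
(Excluded from the trade balance — capital account: acquisition of foreign patents and trademarks (non-produced assets) 8.3, capital transfers received from emigrants 22.7; primary income: profits repatriated by foreign-owned firms operating domestically 54.8, dividends received from foreign subsidiaries of resident firms 66.4, dividends paid to foreign shareholders of resident firms 73.7, compensation earned by residents employed abroad 25.9; financial account: new loans extended by domestic banks to foreign borrowers 91.4, domestic pension funds' purchases of foreign equities 122.2, foreign purchases of equities on the domestic stock exchange 158.9; secondary income: contributions paid to international organisations 15.9, personal remittances received from nationals working abroad 35.7.)

59.0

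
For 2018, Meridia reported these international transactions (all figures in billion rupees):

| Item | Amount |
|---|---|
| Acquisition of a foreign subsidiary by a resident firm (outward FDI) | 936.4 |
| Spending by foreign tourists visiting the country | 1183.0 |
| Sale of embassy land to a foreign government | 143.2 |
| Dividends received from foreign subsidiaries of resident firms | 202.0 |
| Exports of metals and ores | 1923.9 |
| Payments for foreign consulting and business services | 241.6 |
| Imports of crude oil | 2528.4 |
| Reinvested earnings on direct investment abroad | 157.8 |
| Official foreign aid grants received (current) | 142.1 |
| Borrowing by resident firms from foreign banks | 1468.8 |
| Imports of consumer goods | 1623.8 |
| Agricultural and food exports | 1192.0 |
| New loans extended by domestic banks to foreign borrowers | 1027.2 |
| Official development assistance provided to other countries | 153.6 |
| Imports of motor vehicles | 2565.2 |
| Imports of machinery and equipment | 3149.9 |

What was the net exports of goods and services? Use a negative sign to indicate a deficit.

Goods: -2565.2 + 1192.0 - 3149.9 - 2528.4 + 1923.9 - 1623.8 = -6751.4
Services: 1183.0 - 241.6 = 941.4
Trade balance = -6751.4 + 941.4 = -5810.0
(Excluded from the trade balance — financial account: acquisition of a foreign subsidiary by a resident firm (outward FDI) 936.4, borrowing by resident firms from foreign banks 1468.8, new loans extended by domestic banks to foreign borrowers 1027.2; capital account: sale of embassy land to a foreign government 143.2; primary income: dividends received from foreign subsidiaries of resident firms 202.0, reinvested earnings on direct investment abroad 157.8; secondary income: official foreign aid grants received (current) 142.1, official development assistance provided to other countries 153.6.)

-5810.0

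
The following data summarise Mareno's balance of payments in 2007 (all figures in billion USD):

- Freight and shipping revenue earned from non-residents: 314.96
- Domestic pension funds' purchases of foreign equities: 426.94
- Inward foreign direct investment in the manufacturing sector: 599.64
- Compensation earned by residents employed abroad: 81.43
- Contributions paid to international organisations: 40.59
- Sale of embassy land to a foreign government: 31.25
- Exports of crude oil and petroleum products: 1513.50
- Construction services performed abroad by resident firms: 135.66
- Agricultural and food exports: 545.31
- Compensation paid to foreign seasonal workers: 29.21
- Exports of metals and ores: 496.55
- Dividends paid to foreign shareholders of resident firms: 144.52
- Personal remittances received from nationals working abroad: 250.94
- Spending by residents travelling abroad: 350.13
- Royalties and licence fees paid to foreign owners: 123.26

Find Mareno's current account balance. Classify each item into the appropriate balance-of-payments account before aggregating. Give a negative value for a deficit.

2650.64

Goods: 545.31 + 496.55 + 1513.50 = 2555.36
Services: 135.66 + 314.96 - 350.13 - 123.26 = -22.77
Primary income: -144.52 - 29.21 + 81.43 = -92.30
Secondary income: 250.94 - 40.59 = 210.35
Current account = 2555.36 + (-22.77) + (-92.30) + 210.35 = 2650.64
(Excluded from the current account — financial account: domestic pension funds' purchases of foreign equities 426.94, inward foreign direct investment in the manufacturing sector 599.64; capital account: sale of embassy land to a foreign government 31.25.)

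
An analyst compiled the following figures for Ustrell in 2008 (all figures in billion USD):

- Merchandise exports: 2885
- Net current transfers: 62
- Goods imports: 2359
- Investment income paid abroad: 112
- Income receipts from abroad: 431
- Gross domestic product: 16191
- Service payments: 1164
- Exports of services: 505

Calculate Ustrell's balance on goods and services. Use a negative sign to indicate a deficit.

Goods balance = 2885 - 2359 = 526
Services balance = 505 - 1164 = -659
Trade balance (goods + services) = 526 + (-659) = -133

-133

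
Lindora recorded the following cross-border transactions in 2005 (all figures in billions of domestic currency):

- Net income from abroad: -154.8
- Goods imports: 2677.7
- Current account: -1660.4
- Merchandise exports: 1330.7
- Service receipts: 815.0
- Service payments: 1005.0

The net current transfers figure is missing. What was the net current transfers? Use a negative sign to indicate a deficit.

Current account = goods balance + services balance + net primary income + net secondary income
Sum of the known components = -1691.8
Net current transfers = CA - (known components) = -1660.4 - (-1691.8) = 31.4

31.4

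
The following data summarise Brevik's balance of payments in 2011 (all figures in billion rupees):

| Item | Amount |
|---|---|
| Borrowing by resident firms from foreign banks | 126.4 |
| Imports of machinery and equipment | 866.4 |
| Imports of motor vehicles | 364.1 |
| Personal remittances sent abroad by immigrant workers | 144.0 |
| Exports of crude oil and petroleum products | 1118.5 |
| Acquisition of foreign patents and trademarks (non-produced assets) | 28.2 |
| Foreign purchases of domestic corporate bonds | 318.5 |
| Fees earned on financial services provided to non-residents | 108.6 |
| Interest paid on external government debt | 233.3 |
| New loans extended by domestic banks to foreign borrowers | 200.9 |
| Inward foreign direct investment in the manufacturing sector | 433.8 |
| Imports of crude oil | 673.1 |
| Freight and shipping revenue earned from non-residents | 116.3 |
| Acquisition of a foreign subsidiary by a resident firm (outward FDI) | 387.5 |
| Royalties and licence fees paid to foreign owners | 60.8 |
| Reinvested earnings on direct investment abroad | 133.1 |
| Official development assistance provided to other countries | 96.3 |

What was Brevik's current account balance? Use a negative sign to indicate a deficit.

-961.5

Goods: -673.1 - 866.4 - 364.1 + 1118.5 = -785.1
Services: 108.6 + 116.3 - 60.8 = 164.1
Primary income: -233.3 + 133.1 = -100.2
Secondary income: -96.3 - 144.0 = -240.3
Current account = (-785.1) + 164.1 + (-100.2) + (-240.3) = -961.5
(Excluded from the current account — financial account: borrowing by resident firms from foreign banks 126.4, foreign purchases of domestic corporate bonds 318.5, new loans extended by domestic banks to foreign borrowers 200.9, inward foreign direct investment in the manufacturing sector 433.8, acquisition of a foreign subsidiary by a resident firm (outward FDI) 387.5; capital account: acquisition of foreign patents and trademarks (non-produced assets) 28.2.)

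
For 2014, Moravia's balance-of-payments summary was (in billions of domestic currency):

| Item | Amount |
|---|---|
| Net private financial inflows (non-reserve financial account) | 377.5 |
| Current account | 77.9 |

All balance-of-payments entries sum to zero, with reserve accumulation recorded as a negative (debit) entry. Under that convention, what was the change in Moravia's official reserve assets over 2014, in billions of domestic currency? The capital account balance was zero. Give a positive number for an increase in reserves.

455.4

Official reserve transactions balance = -(77.9 + 377.5) = -455.4
An accumulation of reserves is recorded as a debit (negative entry), so the change in the stock of reserves is the negative of that balance.
Change in official reserves = -(-455.4) = 455.4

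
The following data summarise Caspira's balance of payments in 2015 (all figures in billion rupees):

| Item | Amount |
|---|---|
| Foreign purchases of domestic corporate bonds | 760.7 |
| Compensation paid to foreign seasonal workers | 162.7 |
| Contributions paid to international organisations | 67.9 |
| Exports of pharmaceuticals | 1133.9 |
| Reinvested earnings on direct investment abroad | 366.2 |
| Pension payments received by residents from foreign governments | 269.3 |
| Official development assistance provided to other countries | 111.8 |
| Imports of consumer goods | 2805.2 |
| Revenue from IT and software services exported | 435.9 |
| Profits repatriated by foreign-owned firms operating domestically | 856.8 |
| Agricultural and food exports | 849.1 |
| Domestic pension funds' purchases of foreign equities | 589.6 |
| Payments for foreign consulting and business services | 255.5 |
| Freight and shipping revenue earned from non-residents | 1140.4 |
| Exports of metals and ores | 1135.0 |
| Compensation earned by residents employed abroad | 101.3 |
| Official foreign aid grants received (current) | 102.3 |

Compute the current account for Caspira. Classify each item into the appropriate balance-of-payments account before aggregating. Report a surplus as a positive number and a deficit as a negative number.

1273.5

Goods: 849.1 + 1133.9 + 1135.0 - 2805.2 = 312.8
Services: -255.5 + 1140.4 + 435.9 = 1320.8
Primary income: 366.2 + 101.3 - 162.7 - 856.8 = -552.0
Secondary income: 102.3 + 269.3 - 67.9 - 111.8 = 191.9
Current account = 312.8 + 1320.8 + (-552.0) + 191.9 = 1273.5
(Excluded from the current account — financial account: foreign purchases of domestic corporate bonds 760.7, domestic pension funds' purchases of foreign equities 589.6.)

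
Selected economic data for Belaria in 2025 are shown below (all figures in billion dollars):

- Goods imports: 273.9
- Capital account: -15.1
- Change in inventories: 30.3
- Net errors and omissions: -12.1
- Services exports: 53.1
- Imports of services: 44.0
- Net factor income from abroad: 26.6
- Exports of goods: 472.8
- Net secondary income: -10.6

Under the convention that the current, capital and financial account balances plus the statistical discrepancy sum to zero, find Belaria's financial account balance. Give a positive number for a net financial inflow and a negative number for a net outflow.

-196.8

Goods balance = 472.8 - 273.9 = 198.9
Services balance = 53.1 - 44.0 = 9.1
Trade balance (goods + services) = 198.9 + 9.1 = 208.0
Net primary income = 26.6
Net secondary income = -10.6
Current account = 208.0 + 26.6 + (-10.6) = 224.0
Financial account = -(224.0 + (-15.1) + (-12.1)) = -196.8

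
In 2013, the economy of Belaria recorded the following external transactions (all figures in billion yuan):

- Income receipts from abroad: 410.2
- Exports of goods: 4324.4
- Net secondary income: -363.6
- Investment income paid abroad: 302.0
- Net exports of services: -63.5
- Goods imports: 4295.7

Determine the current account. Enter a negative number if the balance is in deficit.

-290.2

Goods balance = 4324.4 - 4295.7 = 28.7
Services balance = -63.5
Trade balance (goods + services) = 28.7 + (-63.5) = -34.8
Net primary income = 410.2 - 302.0 = 108.2
Net secondary income = -363.6
Current account = -34.8 + 108.2 + (-363.6) = -290.2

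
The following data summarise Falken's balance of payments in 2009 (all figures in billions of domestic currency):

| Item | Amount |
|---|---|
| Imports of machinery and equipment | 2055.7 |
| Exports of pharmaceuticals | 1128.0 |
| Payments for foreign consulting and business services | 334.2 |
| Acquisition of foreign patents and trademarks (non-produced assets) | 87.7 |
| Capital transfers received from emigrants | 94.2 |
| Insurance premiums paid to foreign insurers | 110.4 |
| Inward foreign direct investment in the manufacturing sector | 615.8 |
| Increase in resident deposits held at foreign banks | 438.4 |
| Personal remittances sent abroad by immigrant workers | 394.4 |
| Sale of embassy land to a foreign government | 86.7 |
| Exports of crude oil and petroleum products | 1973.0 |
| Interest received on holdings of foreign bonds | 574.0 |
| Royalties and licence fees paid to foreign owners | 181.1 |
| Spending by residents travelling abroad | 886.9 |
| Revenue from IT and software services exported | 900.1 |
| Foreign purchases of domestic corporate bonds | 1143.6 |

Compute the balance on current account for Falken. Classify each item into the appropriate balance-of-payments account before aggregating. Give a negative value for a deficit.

612.4

Goods: 1973.0 - 2055.7 + 1128.0 = 1045.3
Services: 900.1 - 181.1 - 334.2 - 886.9 - 110.4 = -612.5
Primary income: 574.0
Secondary income: -394.4
Current account = 1045.3 + (-612.5) + 574.0 + (-394.4) = 612.4
(Excluded from the current account — capital account: acquisition of foreign patents and trademarks (non-produced assets) 87.7, capital transfers received from emigrants 94.2, sale of embassy land to a foreign government 86.7; financial account: inward foreign direct investment in the manufacturing sector 615.8, increase in resident deposits held at foreign banks 438.4, foreign purchases of domestic corporate bonds 1143.6.)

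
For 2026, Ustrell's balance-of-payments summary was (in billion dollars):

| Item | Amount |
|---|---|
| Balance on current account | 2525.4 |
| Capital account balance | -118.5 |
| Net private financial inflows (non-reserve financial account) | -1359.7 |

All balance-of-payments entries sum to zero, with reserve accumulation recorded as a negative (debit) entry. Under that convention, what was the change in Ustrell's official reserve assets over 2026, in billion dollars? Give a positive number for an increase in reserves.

Official reserve transactions balance = -(2525.4 + (-118.5) + (-1359.7)) = -1047.2
An accumulation of reserves is recorded as a debit (negative entry), so the change in the stock of reserves is the negative of that balance.
Change in official reserves = -(-1047.2) = 1047.2

1047.2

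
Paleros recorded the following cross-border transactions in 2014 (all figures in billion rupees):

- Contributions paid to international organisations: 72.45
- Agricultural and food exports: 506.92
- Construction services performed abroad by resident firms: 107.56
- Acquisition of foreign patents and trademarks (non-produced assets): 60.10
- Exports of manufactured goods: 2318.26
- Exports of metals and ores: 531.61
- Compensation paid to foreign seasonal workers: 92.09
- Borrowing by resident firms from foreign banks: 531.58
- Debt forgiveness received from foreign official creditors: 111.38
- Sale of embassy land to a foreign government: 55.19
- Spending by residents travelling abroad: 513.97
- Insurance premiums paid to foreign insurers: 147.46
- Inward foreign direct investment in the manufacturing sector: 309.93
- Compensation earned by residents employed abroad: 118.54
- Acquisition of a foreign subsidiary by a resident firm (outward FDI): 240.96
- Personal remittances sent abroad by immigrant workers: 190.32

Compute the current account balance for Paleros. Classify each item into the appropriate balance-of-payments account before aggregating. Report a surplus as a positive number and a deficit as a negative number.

Goods: 531.61 + 506.92 + 2318.26 = 3356.79
Services: 107.56 - 513.97 - 147.46 = -553.87
Primary income: 118.54 - 92.09 = 26.45
Secondary income: -190.32 - 72.45 = -262.77
Current account = 3356.79 + (-553.87) + 26.45 + (-262.77) = 2566.60
(Excluded from the current account — capital account: acquisition of foreign patents and trademarks (non-produced assets) 60.10, debt forgiveness received from foreign official creditors 111.38, sale of embassy land to a foreign government 55.19; financial account: borrowing by resident firms from foreign banks 531.58, inward foreign direct investment in the manufacturing sector 309.93, acquisition of a foreign subsidiary by a resident firm (outward FDI) 240.96.)

2566.60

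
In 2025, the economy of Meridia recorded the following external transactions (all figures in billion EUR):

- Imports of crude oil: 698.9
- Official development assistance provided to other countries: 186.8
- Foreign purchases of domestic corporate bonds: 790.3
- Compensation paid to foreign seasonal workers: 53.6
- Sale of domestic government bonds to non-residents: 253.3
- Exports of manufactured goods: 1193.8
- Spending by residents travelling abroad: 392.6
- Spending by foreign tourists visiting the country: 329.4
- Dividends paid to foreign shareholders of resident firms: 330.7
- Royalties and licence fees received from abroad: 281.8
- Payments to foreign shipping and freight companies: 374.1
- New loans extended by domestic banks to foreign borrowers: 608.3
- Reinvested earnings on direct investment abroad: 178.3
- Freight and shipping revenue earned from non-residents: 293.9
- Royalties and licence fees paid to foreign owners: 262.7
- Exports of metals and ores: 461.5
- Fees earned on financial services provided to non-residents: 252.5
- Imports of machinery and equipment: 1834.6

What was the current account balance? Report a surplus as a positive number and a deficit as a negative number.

-1142.8

Goods: 461.5 + 1193.8 - 1834.6 - 698.9 = -878.2
Services: 329.4 + 281.8 + 293.9 + 252.5 - 374.1 - 262.7 - 392.6 = 128.2
Primary income: -53.6 + 178.3 - 330.7 = -206.0
Secondary income: -186.8
Current account = (-878.2) + 128.2 + (-206.0) + (-186.8) = -1142.8
(Excluded from the current account — financial account: foreign purchases of domestic corporate bonds 790.3, sale of domestic government bonds to non-residents 253.3, new loans extended by domestic banks to foreign borrowers 608.3.)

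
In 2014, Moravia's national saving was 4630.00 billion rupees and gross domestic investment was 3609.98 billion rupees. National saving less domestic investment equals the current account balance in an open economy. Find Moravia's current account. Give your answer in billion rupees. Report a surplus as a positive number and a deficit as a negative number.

S - I = CA (net lending to the rest of the world).
CA = S - I = 4630.00 - 3609.98 = 1020.02

1020.02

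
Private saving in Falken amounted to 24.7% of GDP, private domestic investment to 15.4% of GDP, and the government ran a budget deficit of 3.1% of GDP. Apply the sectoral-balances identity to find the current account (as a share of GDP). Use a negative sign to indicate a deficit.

6.2

By the sectoral-balances identity, CA = (S_private - I) + (T - G).
Private balance = 24.7 - 15.4 = 9.3
Government balance (T - G) = -3.1
CA = 9.3 + (-3.1) = 6.2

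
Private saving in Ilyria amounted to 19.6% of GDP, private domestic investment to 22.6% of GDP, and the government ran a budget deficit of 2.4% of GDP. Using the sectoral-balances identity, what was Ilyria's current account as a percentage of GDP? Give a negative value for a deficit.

By the sectoral-balances identity, CA = (S_private - I) + (T - G).
Private balance = 19.6 - 22.6 = -3.0
Government balance (T - G) = -2.4
CA = -3.0 + (-2.4) = -5.4

-5.4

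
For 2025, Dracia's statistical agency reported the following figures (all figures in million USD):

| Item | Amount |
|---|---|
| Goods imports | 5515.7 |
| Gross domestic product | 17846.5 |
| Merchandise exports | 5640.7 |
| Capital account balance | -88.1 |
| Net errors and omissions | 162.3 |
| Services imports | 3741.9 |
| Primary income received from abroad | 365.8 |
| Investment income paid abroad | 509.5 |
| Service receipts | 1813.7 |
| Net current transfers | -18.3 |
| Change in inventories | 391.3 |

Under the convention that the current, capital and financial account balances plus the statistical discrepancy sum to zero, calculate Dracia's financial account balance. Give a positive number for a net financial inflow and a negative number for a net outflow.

1891.0

Goods balance = 5640.7 - 5515.7 = 125.0
Services balance = 1813.7 - 3741.9 = -1928.2
Trade balance (goods + services) = 125.0 + (-1928.2) = -1803.2
Net primary income = 365.8 - 509.5 = -143.7
Net secondary income = -18.3
Current account = -1803.2 + (-143.7) + (-18.3) = -1965.2
Financial account = -(-1965.2 + (-88.1) + 162.3) = 1891.0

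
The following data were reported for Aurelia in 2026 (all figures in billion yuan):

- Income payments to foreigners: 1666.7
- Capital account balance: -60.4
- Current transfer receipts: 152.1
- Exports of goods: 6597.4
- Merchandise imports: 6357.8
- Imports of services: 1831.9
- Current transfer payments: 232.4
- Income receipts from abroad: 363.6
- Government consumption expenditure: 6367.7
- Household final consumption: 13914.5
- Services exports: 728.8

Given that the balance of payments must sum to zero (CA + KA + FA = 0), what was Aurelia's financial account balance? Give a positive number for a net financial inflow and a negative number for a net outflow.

Goods balance = 6597.4 - 6357.8 = 239.6
Services balance = 728.8 - 1831.9 = -1103.1
Trade balance (goods + services) = 239.6 + (-1103.1) = -863.5
Net primary income = 363.6 - 1666.7 = -1303.1
Net secondary income = 152.1 - 232.4 = -80.3
Current account = -863.5 + (-1303.1) + (-80.3) = -2246.9
Financial account = -(-2246.9 + (-60.4)) = 2307.3

2307.3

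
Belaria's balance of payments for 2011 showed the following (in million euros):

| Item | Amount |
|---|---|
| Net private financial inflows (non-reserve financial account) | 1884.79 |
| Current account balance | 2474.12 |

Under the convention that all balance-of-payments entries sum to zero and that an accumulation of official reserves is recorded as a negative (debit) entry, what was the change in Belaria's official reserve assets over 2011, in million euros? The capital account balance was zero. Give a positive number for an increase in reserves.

4358.91

Official reserve transactions balance = -(2474.12 + 1884.79) = -4358.91
An accumulation of reserves is recorded as a debit (negative entry), so the change in the stock of reserves is the negative of that balance.
Change in official reserves = -(-4358.91) = 4358.91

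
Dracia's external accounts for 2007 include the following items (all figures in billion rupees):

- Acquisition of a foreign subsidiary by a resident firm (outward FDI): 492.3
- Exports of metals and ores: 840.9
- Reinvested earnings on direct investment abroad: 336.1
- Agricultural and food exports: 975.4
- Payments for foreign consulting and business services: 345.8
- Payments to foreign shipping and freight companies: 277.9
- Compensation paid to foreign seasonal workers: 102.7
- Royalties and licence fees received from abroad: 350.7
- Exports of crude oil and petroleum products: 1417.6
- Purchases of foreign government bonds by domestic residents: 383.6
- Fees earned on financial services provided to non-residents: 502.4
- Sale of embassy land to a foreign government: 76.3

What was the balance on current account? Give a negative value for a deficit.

Goods: 1417.6 + 840.9 + 975.4 = 3233.9
Services: -277.9 + 502.4 + 350.7 - 345.8 = 229.4
Primary income: -102.7 + 336.1 = 233.4
Current account = 3233.9 + 229.4 + 233.4 = 3696.7
(Excluded from the current account — financial account: acquisition of a foreign subsidiary by a resident firm (outward FDI) 492.3, purchases of foreign government bonds by domestic residents 383.6; capital account: sale of embassy land to a foreign government 76.3.)

3696.7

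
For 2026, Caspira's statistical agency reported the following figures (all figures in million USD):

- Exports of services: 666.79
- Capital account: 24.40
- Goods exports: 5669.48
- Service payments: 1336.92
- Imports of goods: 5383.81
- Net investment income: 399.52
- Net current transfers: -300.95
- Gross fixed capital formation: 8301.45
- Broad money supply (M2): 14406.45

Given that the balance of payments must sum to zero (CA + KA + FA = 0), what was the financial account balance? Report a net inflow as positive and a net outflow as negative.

261.49

Goods balance = 5669.48 - 5383.81 = 285.67
Services balance = 666.79 - 1336.92 = -670.13
Trade balance (goods + services) = 285.67 + (-670.13) = -384.46
Net primary income = 399.52
Net secondary income = -300.95
Current account = -384.46 + 399.52 + (-300.95) = -285.89
Financial account = -(-285.89 + 24.40) = 261.49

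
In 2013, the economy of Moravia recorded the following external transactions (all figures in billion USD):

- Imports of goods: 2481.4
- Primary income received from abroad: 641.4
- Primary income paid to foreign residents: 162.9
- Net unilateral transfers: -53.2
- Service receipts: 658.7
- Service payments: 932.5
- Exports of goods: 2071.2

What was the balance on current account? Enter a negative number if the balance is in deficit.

-258.7

Goods balance = 2071.2 - 2481.4 = -410.2
Services balance = 658.7 - 932.5 = -273.8
Trade balance (goods + services) = -410.2 + (-273.8) = -684.0
Net primary income = 641.4 - 162.9 = 478.5
Net secondary income = -53.2
Current account = -684.0 + 478.5 + (-53.2) = -258.7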